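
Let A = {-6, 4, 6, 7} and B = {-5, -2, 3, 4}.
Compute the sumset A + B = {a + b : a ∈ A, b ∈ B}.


A + B = {a + b : a ∈ A, b ∈ B}.
Enumerate all |A|·|B| = 4·4 = 16 pairs (a, b) and collect distinct sums.
a = -6: -6+-5=-11, -6+-2=-8, -6+3=-3, -6+4=-2
a = 4: 4+-5=-1, 4+-2=2, 4+3=7, 4+4=8
a = 6: 6+-5=1, 6+-2=4, 6+3=9, 6+4=10
a = 7: 7+-5=2, 7+-2=5, 7+3=10, 7+4=11
Collecting distinct sums: A + B = {-11, -8, -3, -2, -1, 1, 2, 4, 5, 7, 8, 9, 10, 11}
|A + B| = 14

A + B = {-11, -8, -3, -2, -1, 1, 2, 4, 5, 7, 8, 9, 10, 11}


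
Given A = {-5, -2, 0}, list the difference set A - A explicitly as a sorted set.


A - A = {a - a' : a, a' ∈ A}.
Compute a - a' for each ordered pair (a, a'):
a = -5: -5--5=0, -5--2=-3, -5-0=-5
a = -2: -2--5=3, -2--2=0, -2-0=-2
a = 0: 0--5=5, 0--2=2, 0-0=0
Collecting distinct values (and noting 0 appears from a-a):
A - A = {-5, -3, -2, 0, 2, 3, 5}
|A - A| = 7

A - A = {-5, -3, -2, 0, 2, 3, 5}


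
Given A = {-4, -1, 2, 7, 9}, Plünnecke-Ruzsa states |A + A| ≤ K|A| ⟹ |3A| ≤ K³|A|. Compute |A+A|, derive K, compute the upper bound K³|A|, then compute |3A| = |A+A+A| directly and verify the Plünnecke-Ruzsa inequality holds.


|A| = 5.
Step 1: Compute A + A by enumerating all 25 pairs.
A + A = {-8, -5, -2, 1, 3, 4, 5, 6, 8, 9, 11, 14, 16, 18}, so |A + A| = 14.
Step 2: Doubling constant K = |A + A|/|A| = 14/5 = 14/5 ≈ 2.8000.
Step 3: Plünnecke-Ruzsa gives |3A| ≤ K³·|A| = (2.8000)³ · 5 ≈ 109.7600.
Step 4: Compute 3A = A + A + A directly by enumerating all triples (a,b,c) ∈ A³; |3A| = 28.
Step 5: Check 28 ≤ 109.7600? Yes ✓.

K = 14/5, Plünnecke-Ruzsa bound K³|A| ≈ 109.7600, |3A| = 28, inequality holds.


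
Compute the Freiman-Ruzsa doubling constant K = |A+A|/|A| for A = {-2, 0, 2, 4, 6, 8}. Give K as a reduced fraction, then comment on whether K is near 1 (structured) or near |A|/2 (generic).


|A| = 6.
Compute A + A by enumerating all 36 pairs.
A + A = {-4, -2, 0, 2, 4, 6, 8, 10, 12, 14, 16}, so |A + A| = 11.
K = |A + A| / |A| = 11/6 (already in lowest terms) ≈ 1.8333.
Reference: AP of size 6 gives K = 11/6 ≈ 1.8333; a fully generic set of size 6 gives K ≈ 3.5000.

|A| = 6, |A + A| = 11, K = 11/6.


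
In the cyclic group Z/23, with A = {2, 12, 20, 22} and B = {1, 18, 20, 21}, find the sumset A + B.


Work in Z/23Z: reduce every sum a + b modulo 23.
Enumerate all 16 pairs:
a = 2: 2+1=3, 2+18=20, 2+20=22, 2+21=0
a = 12: 12+1=13, 12+18=7, 12+20=9, 12+21=10
a = 20: 20+1=21, 20+18=15, 20+20=17, 20+21=18
a = 22: 22+1=0, 22+18=17, 22+20=19, 22+21=20
Distinct residues collected: {0, 3, 7, 9, 10, 13, 15, 17, 18, 19, 20, 21, 22}
|A + B| = 13 (out of 23 total residues).

A + B = {0, 3, 7, 9, 10, 13, 15, 17, 18, 19, 20, 21, 22}


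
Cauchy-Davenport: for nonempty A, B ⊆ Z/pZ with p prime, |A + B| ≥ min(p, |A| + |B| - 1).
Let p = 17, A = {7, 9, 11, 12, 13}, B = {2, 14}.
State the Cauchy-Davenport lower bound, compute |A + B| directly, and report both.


Cauchy-Davenport: |A + B| ≥ min(p, |A| + |B| - 1) for A, B nonempty in Z/pZ.
|A| = 5, |B| = 2, p = 17.
CD lower bound = min(17, 5 + 2 - 1) = min(17, 6) = 6.
Compute A + B mod 17 directly:
a = 7: 7+2=9, 7+14=4
a = 9: 9+2=11, 9+14=6
a = 11: 11+2=13, 11+14=8
a = 12: 12+2=14, 12+14=9
a = 13: 13+2=15, 13+14=10
A + B = {4, 6, 8, 9, 10, 11, 13, 14, 15}, so |A + B| = 9.
Verify: 9 ≥ 6? Yes ✓.

CD lower bound = 6, actual |A + B| = 9.


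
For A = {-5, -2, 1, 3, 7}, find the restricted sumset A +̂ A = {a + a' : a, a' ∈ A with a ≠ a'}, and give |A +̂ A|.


Restricted sumset: A +̂ A = {a + a' : a ∈ A, a' ∈ A, a ≠ a'}.
Equivalently, take A + A and drop any sum 2a that is achievable ONLY as a + a for a ∈ A (i.e. sums representable only with equal summands).
Enumerate pairs (a, a') with a < a' (symmetric, so each unordered pair gives one sum; this covers all a ≠ a'):
  -5 + -2 = -7
  -5 + 1 = -4
  -5 + 3 = -2
  -5 + 7 = 2
  -2 + 1 = -1
  -2 + 3 = 1
  -2 + 7 = 5
  1 + 3 = 4
  1 + 7 = 8
  3 + 7 = 10
Collected distinct sums: {-7, -4, -2, -1, 1, 2, 4, 5, 8, 10}
|A +̂ A| = 10
(Reference bound: |A +̂ A| ≥ 2|A| - 3 for |A| ≥ 2, with |A| = 5 giving ≥ 7.)

|A +̂ A| = 10


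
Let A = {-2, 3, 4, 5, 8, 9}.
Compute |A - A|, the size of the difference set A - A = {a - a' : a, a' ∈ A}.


A - A = {a - a' : a, a' ∈ A}; |A| = 6.
Bounds: 2|A|-1 ≤ |A - A| ≤ |A|² - |A| + 1, i.e. 11 ≤ |A - A| ≤ 31.
Note: 0 ∈ A - A always (from a - a). The set is symmetric: if d ∈ A - A then -d ∈ A - A.
Enumerate nonzero differences d = a - a' with a > a' (then include -d):
Positive differences: {1, 2, 3, 4, 5, 6, 7, 10, 11}
Full difference set: {0} ∪ (positive diffs) ∪ (negative diffs).
|A - A| = 1 + 2·9 = 19 (matches direct enumeration: 19).

|A - A| = 19


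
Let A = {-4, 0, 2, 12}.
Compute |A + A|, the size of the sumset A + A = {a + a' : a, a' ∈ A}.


A + A = {a + a' : a, a' ∈ A}; |A| = 4.
General bounds: 2|A| - 1 ≤ |A + A| ≤ |A|(|A|+1)/2, i.e. 7 ≤ |A + A| ≤ 10.
Lower bound 2|A|-1 is attained iff A is an arithmetic progression.
Enumerate sums a + a' for a ≤ a' (symmetric, so this suffices):
a = -4: -4+-4=-8, -4+0=-4, -4+2=-2, -4+12=8
a = 0: 0+0=0, 0+2=2, 0+12=12
a = 2: 2+2=4, 2+12=14
a = 12: 12+12=24
Distinct sums: {-8, -4, -2, 0, 2, 4, 8, 12, 14, 24}
|A + A| = 10

|A + A| = 10


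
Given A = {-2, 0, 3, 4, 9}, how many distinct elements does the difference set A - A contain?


A - A = {a - a' : a, a' ∈ A}; |A| = 5.
Bounds: 2|A|-1 ≤ |A - A| ≤ |A|² - |A| + 1, i.e. 9 ≤ |A - A| ≤ 21.
Note: 0 ∈ A - A always (from a - a). The set is symmetric: if d ∈ A - A then -d ∈ A - A.
Enumerate nonzero differences d = a - a' with a > a' (then include -d):
Positive differences: {1, 2, 3, 4, 5, 6, 9, 11}
Full difference set: {0} ∪ (positive diffs) ∪ (negative diffs).
|A - A| = 1 + 2·8 = 17 (matches direct enumeration: 17).

|A - A| = 17


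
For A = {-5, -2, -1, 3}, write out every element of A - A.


A - A = {a - a' : a, a' ∈ A}.
Compute a - a' for each ordered pair (a, a'):
a = -5: -5--5=0, -5--2=-3, -5--1=-4, -5-3=-8
a = -2: -2--5=3, -2--2=0, -2--1=-1, -2-3=-5
a = -1: -1--5=4, -1--2=1, -1--1=0, -1-3=-4
a = 3: 3--5=8, 3--2=5, 3--1=4, 3-3=0
Collecting distinct values (and noting 0 appears from a-a):
A - A = {-8, -5, -4, -3, -1, 0, 1, 3, 4, 5, 8}
|A - A| = 11

A - A = {-8, -5, -4, -3, -1, 0, 1, 3, 4, 5, 8}


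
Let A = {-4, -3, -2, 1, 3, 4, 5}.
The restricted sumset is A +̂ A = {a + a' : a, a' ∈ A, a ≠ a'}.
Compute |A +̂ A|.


Restricted sumset: A +̂ A = {a + a' : a ∈ A, a' ∈ A, a ≠ a'}.
Equivalently, take A + A and drop any sum 2a that is achievable ONLY as a + a for a ∈ A (i.e. sums representable only with equal summands).
Enumerate pairs (a, a') with a < a' (symmetric, so each unordered pair gives one sum; this covers all a ≠ a'):
  -4 + -3 = -7
  -4 + -2 = -6
  -4 + 1 = -3
  -4 + 3 = -1
  -4 + 4 = 0
  -4 + 5 = 1
  -3 + -2 = -5
  -3 + 1 = -2
  -3 + 3 = 0
  -3 + 4 = 1
  -3 + 5 = 2
  -2 + 1 = -1
  -2 + 3 = 1
  -2 + 4 = 2
  -2 + 5 = 3
  1 + 3 = 4
  1 + 4 = 5
  1 + 5 = 6
  3 + 4 = 7
  3 + 5 = 8
  4 + 5 = 9
Collected distinct sums: {-7, -6, -5, -3, -2, -1, 0, 1, 2, 3, 4, 5, 6, 7, 8, 9}
|A +̂ A| = 16
(Reference bound: |A +̂ A| ≥ 2|A| - 3 for |A| ≥ 2, with |A| = 7 giving ≥ 11.)

|A +̂ A| = 16


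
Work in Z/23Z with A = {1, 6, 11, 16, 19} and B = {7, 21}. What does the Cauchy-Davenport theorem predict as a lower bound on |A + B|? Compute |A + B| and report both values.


Cauchy-Davenport: |A + B| ≥ min(p, |A| + |B| - 1) for A, B nonempty in Z/pZ.
|A| = 5, |B| = 2, p = 23.
CD lower bound = min(23, 5 + 2 - 1) = min(23, 6) = 6.
Compute A + B mod 23 directly:
a = 1: 1+7=8, 1+21=22
a = 6: 6+7=13, 6+21=4
a = 11: 11+7=18, 11+21=9
a = 16: 16+7=0, 16+21=14
a = 19: 19+7=3, 19+21=17
A + B = {0, 3, 4, 8, 9, 13, 14, 17, 18, 22}, so |A + B| = 10.
Verify: 10 ≥ 6? Yes ✓.

CD lower bound = 6, actual |A + B| = 10.


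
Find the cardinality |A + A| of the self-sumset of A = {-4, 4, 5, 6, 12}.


A + A = {a + a' : a, a' ∈ A}; |A| = 5.
General bounds: 2|A| - 1 ≤ |A + A| ≤ |A|(|A|+1)/2, i.e. 9 ≤ |A + A| ≤ 15.
Lower bound 2|A|-1 is attained iff A is an arithmetic progression.
Enumerate sums a + a' for a ≤ a' (symmetric, so this suffices):
a = -4: -4+-4=-8, -4+4=0, -4+5=1, -4+6=2, -4+12=8
a = 4: 4+4=8, 4+5=9, 4+6=10, 4+12=16
a = 5: 5+5=10, 5+6=11, 5+12=17
a = 6: 6+6=12, 6+12=18
a = 12: 12+12=24
Distinct sums: {-8, 0, 1, 2, 8, 9, 10, 11, 12, 16, 17, 18, 24}
|A + A| = 13

|A + A| = 13


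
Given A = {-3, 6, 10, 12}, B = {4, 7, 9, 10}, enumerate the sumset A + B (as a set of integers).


A + B = {a + b : a ∈ A, b ∈ B}.
Enumerate all |A|·|B| = 4·4 = 16 pairs (a, b) and collect distinct sums.
a = -3: -3+4=1, -3+7=4, -3+9=6, -3+10=7
a = 6: 6+4=10, 6+7=13, 6+9=15, 6+10=16
a = 10: 10+4=14, 10+7=17, 10+9=19, 10+10=20
a = 12: 12+4=16, 12+7=19, 12+9=21, 12+10=22
Collecting distinct sums: A + B = {1, 4, 6, 7, 10, 13, 14, 15, 16, 17, 19, 20, 21, 22}
|A + B| = 14

A + B = {1, 4, 6, 7, 10, 13, 14, 15, 16, 17, 19, 20, 21, 22}


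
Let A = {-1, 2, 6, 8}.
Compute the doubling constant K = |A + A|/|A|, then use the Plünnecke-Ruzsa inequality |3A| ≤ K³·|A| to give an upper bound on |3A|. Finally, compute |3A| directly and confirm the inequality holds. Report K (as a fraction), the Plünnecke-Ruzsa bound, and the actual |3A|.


|A| = 4.
Step 1: Compute A + A by enumerating all 16 pairs.
A + A = {-2, 1, 4, 5, 7, 8, 10, 12, 14, 16}, so |A + A| = 10.
Step 2: Doubling constant K = |A + A|/|A| = 10/4 = 10/4 ≈ 2.5000.
Step 3: Plünnecke-Ruzsa gives |3A| ≤ K³·|A| = (2.5000)³ · 4 ≈ 62.5000.
Step 4: Compute 3A = A + A + A directly by enumerating all triples (a,b,c) ∈ A³; |3A| = 18.
Step 5: Check 18 ≤ 62.5000? Yes ✓.

K = 10/4, Plünnecke-Ruzsa bound K³|A| ≈ 62.5000, |3A| = 18, inequality holds.


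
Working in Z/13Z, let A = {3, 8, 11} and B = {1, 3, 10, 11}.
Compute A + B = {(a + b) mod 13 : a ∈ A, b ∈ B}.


Work in Z/13Z: reduce every sum a + b modulo 13.
Enumerate all 12 pairs:
a = 3: 3+1=4, 3+3=6, 3+10=0, 3+11=1
a = 8: 8+1=9, 8+3=11, 8+10=5, 8+11=6
a = 11: 11+1=12, 11+3=1, 11+10=8, 11+11=9
Distinct residues collected: {0, 1, 4, 5, 6, 8, 9, 11, 12}
|A + B| = 9 (out of 13 total residues).

A + B = {0, 1, 4, 5, 6, 8, 9, 11, 12}


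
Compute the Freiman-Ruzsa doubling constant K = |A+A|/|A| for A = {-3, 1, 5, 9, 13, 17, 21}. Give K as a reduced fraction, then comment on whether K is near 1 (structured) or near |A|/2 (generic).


|A| = 7.
Compute A + A by enumerating all 49 pairs.
A + A = {-6, -2, 2, 6, 10, 14, 18, 22, 26, 30, 34, 38, 42}, so |A + A| = 13.
K = |A + A| / |A| = 13/7 (already in lowest terms) ≈ 1.8571.
Reference: AP of size 7 gives K = 13/7 ≈ 1.8571; a fully generic set of size 7 gives K ≈ 4.0000.

|A| = 7, |A + A| = 13, K = 13/7.


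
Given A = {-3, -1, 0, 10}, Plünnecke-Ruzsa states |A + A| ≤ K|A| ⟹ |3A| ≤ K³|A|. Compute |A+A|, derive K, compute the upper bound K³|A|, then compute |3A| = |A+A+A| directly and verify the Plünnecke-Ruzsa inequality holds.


|A| = 4.
Step 1: Compute A + A by enumerating all 16 pairs.
A + A = {-6, -4, -3, -2, -1, 0, 7, 9, 10, 20}, so |A + A| = 10.
Step 2: Doubling constant K = |A + A|/|A| = 10/4 = 10/4 ≈ 2.5000.
Step 3: Plünnecke-Ruzsa gives |3A| ≤ K³·|A| = (2.5000)³ · 4 ≈ 62.5000.
Step 4: Compute 3A = A + A + A directly by enumerating all triples (a,b,c) ∈ A³; |3A| = 19.
Step 5: Check 19 ≤ 62.5000? Yes ✓.

K = 10/4, Plünnecke-Ruzsa bound K³|A| ≈ 62.5000, |3A| = 19, inequality holds.


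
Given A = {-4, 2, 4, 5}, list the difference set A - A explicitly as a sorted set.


A - A = {a - a' : a, a' ∈ A}.
Compute a - a' for each ordered pair (a, a'):
a = -4: -4--4=0, -4-2=-6, -4-4=-8, -4-5=-9
a = 2: 2--4=6, 2-2=0, 2-4=-2, 2-5=-3
a = 4: 4--4=8, 4-2=2, 4-4=0, 4-5=-1
a = 5: 5--4=9, 5-2=3, 5-4=1, 5-5=0
Collecting distinct values (and noting 0 appears from a-a):
A - A = {-9, -8, -6, -3, -2, -1, 0, 1, 2, 3, 6, 8, 9}
|A - A| = 13

A - A = {-9, -8, -6, -3, -2, -1, 0, 1, 2, 3, 6, 8, 9}


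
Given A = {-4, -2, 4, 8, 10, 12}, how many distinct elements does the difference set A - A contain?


A - A = {a - a' : a, a' ∈ A}; |A| = 6.
Bounds: 2|A|-1 ≤ |A - A| ≤ |A|² - |A| + 1, i.e. 11 ≤ |A - A| ≤ 31.
Note: 0 ∈ A - A always (from a - a). The set is symmetric: if d ∈ A - A then -d ∈ A - A.
Enumerate nonzero differences d = a - a' with a > a' (then include -d):
Positive differences: {2, 4, 6, 8, 10, 12, 14, 16}
Full difference set: {0} ∪ (positive diffs) ∪ (negative diffs).
|A - A| = 1 + 2·8 = 17 (matches direct enumeration: 17).

|A - A| = 17


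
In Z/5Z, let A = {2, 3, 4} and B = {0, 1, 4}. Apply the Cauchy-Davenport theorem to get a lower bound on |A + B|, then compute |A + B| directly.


Cauchy-Davenport: |A + B| ≥ min(p, |A| + |B| - 1) for A, B nonempty in Z/pZ.
|A| = 3, |B| = 3, p = 5.
CD lower bound = min(5, 3 + 3 - 1) = min(5, 5) = 5.
Compute A + B mod 5 directly:
a = 2: 2+0=2, 2+1=3, 2+4=1
a = 3: 3+0=3, 3+1=4, 3+4=2
a = 4: 4+0=4, 4+1=0, 4+4=3
A + B = {0, 1, 2, 3, 4}, so |A + B| = 5.
Verify: 5 ≥ 5? Yes ✓.

CD lower bound = 5, actual |A + B| = 5.


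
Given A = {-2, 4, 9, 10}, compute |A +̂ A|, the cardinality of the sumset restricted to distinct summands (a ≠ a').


Restricted sumset: A +̂ A = {a + a' : a ∈ A, a' ∈ A, a ≠ a'}.
Equivalently, take A + A and drop any sum 2a that is achievable ONLY as a + a for a ∈ A (i.e. sums representable only with equal summands).
Enumerate pairs (a, a') with a < a' (symmetric, so each unordered pair gives one sum; this covers all a ≠ a'):
  -2 + 4 = 2
  -2 + 9 = 7
  -2 + 10 = 8
  4 + 9 = 13
  4 + 10 = 14
  9 + 10 = 19
Collected distinct sums: {2, 7, 8, 13, 14, 19}
|A +̂ A| = 6
(Reference bound: |A +̂ A| ≥ 2|A| - 3 for |A| ≥ 2, with |A| = 4 giving ≥ 5.)

|A +̂ A| = 6


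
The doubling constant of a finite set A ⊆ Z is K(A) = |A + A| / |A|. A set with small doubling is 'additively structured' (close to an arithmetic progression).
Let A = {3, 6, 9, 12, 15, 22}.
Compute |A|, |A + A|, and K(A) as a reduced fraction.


|A| = 6.
Compute A + A by enumerating all 36 pairs.
A + A = {6, 9, 12, 15, 18, 21, 24, 25, 27, 28, 30, 31, 34, 37, 44}, so |A + A| = 15.
K = |A + A| / |A| = 15/6 = 5/2 ≈ 2.5000.
Reference: AP of size 6 gives K = 11/6 ≈ 1.8333; a fully generic set of size 6 gives K ≈ 3.5000.

|A| = 6, |A + A| = 15, K = 15/6 = 5/2.


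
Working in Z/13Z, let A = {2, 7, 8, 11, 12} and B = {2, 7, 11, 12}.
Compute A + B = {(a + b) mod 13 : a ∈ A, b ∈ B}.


Work in Z/13Z: reduce every sum a + b modulo 13.
Enumerate all 20 pairs:
a = 2: 2+2=4, 2+7=9, 2+11=0, 2+12=1
a = 7: 7+2=9, 7+7=1, 7+11=5, 7+12=6
a = 8: 8+2=10, 8+7=2, 8+11=6, 8+12=7
a = 11: 11+2=0, 11+7=5, 11+11=9, 11+12=10
a = 12: 12+2=1, 12+7=6, 12+11=10, 12+12=11
Distinct residues collected: {0, 1, 2, 4, 5, 6, 7, 9, 10, 11}
|A + B| = 10 (out of 13 total residues).

A + B = {0, 1, 2, 4, 5, 6, 7, 9, 10, 11}


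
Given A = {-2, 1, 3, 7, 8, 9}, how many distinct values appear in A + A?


A + A = {a + a' : a, a' ∈ A}; |A| = 6.
General bounds: 2|A| - 1 ≤ |A + A| ≤ |A|(|A|+1)/2, i.e. 11 ≤ |A + A| ≤ 21.
Lower bound 2|A|-1 is attained iff A is an arithmetic progression.
Enumerate sums a + a' for a ≤ a' (symmetric, so this suffices):
a = -2: -2+-2=-4, -2+1=-1, -2+3=1, -2+7=5, -2+8=6, -2+9=7
a = 1: 1+1=2, 1+3=4, 1+7=8, 1+8=9, 1+9=10
a = 3: 3+3=6, 3+7=10, 3+8=11, 3+9=12
a = 7: 7+7=14, 7+8=15, 7+9=16
a = 8: 8+8=16, 8+9=17
a = 9: 9+9=18
Distinct sums: {-4, -1, 1, 2, 4, 5, 6, 7, 8, 9, 10, 11, 12, 14, 15, 16, 17, 18}
|A + A| = 18

|A + A| = 18


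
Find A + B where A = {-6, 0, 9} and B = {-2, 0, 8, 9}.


A + B = {a + b : a ∈ A, b ∈ B}.
Enumerate all |A|·|B| = 3·4 = 12 pairs (a, b) and collect distinct sums.
a = -6: -6+-2=-8, -6+0=-6, -6+8=2, -6+9=3
a = 0: 0+-2=-2, 0+0=0, 0+8=8, 0+9=9
a = 9: 9+-2=7, 9+0=9, 9+8=17, 9+9=18
Collecting distinct sums: A + B = {-8, -6, -2, 0, 2, 3, 7, 8, 9, 17, 18}
|A + B| = 11

A + B = {-8, -6, -2, 0, 2, 3, 7, 8, 9, 17, 18}


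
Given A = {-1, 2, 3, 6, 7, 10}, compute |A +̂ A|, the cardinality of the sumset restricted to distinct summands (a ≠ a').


Restricted sumset: A +̂ A = {a + a' : a ∈ A, a' ∈ A, a ≠ a'}.
Equivalently, take A + A and drop any sum 2a that is achievable ONLY as a + a for a ∈ A (i.e. sums representable only with equal summands).
Enumerate pairs (a, a') with a < a' (symmetric, so each unordered pair gives one sum; this covers all a ≠ a'):
  -1 + 2 = 1
  -1 + 3 = 2
  -1 + 6 = 5
  -1 + 7 = 6
  -1 + 10 = 9
  2 + 3 = 5
  2 + 6 = 8
  2 + 7 = 9
  2 + 10 = 12
  3 + 6 = 9
  3 + 7 = 10
  3 + 10 = 13
  6 + 7 = 13
  6 + 10 = 16
  7 + 10 = 17
Collected distinct sums: {1, 2, 5, 6, 8, 9, 10, 12, 13, 16, 17}
|A +̂ A| = 11
(Reference bound: |A +̂ A| ≥ 2|A| - 3 for |A| ≥ 2, with |A| = 6 giving ≥ 9.)

|A +̂ A| = 11


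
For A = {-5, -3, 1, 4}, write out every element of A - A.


A - A = {a - a' : a, a' ∈ A}.
Compute a - a' for each ordered pair (a, a'):
a = -5: -5--5=0, -5--3=-2, -5-1=-6, -5-4=-9
a = -3: -3--5=2, -3--3=0, -3-1=-4, -3-4=-7
a = 1: 1--5=6, 1--3=4, 1-1=0, 1-4=-3
a = 4: 4--5=9, 4--3=7, 4-1=3, 4-4=0
Collecting distinct values (and noting 0 appears from a-a):
A - A = {-9, -7, -6, -4, -3, -2, 0, 2, 3, 4, 6, 7, 9}
|A - A| = 13

A - A = {-9, -7, -6, -4, -3, -2, 0, 2, 3, 4, 6, 7, 9}


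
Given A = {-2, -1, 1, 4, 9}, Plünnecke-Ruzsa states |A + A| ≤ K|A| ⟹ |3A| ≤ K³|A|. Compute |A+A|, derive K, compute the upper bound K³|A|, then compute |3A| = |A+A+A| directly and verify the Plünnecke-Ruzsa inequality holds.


|A| = 5.
Step 1: Compute A + A by enumerating all 25 pairs.
A + A = {-4, -3, -2, -1, 0, 2, 3, 5, 7, 8, 10, 13, 18}, so |A + A| = 13.
Step 2: Doubling constant K = |A + A|/|A| = 13/5 = 13/5 ≈ 2.6000.
Step 3: Plünnecke-Ruzsa gives |3A| ≤ K³·|A| = (2.6000)³ · 5 ≈ 87.8800.
Step 4: Compute 3A = A + A + A directly by enumerating all triples (a,b,c) ∈ A³; |3A| = 24.
Step 5: Check 24 ≤ 87.8800? Yes ✓.

K = 13/5, Plünnecke-Ruzsa bound K³|A| ≈ 87.8800, |3A| = 24, inequality holds.


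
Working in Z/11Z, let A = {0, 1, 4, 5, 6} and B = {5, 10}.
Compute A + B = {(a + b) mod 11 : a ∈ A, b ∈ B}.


Work in Z/11Z: reduce every sum a + b modulo 11.
Enumerate all 10 pairs:
a = 0: 0+5=5, 0+10=10
a = 1: 1+5=6, 1+10=0
a = 4: 4+5=9, 4+10=3
a = 5: 5+5=10, 5+10=4
a = 6: 6+5=0, 6+10=5
Distinct residues collected: {0, 3, 4, 5, 6, 9, 10}
|A + B| = 7 (out of 11 total residues).

A + B = {0, 3, 4, 5, 6, 9, 10}


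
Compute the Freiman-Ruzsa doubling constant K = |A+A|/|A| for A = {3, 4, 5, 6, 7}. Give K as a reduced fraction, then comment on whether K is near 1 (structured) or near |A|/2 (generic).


|A| = 5.
Compute A + A by enumerating all 25 pairs.
A + A = {6, 7, 8, 9, 10, 11, 12, 13, 14}, so |A + A| = 9.
K = |A + A| / |A| = 9/5 (already in lowest terms) ≈ 1.8000.
Reference: AP of size 5 gives K = 9/5 ≈ 1.8000; a fully generic set of size 5 gives K ≈ 3.0000.

|A| = 5, |A + A| = 9, K = 9/5.


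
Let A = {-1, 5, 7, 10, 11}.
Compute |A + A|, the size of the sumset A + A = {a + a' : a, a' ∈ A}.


A + A = {a + a' : a, a' ∈ A}; |A| = 5.
General bounds: 2|A| - 1 ≤ |A + A| ≤ |A|(|A|+1)/2, i.e. 9 ≤ |A + A| ≤ 15.
Lower bound 2|A|-1 is attained iff A is an arithmetic progression.
Enumerate sums a + a' for a ≤ a' (symmetric, so this suffices):
a = -1: -1+-1=-2, -1+5=4, -1+7=6, -1+10=9, -1+11=10
a = 5: 5+5=10, 5+7=12, 5+10=15, 5+11=16
a = 7: 7+7=14, 7+10=17, 7+11=18
a = 10: 10+10=20, 10+11=21
a = 11: 11+11=22
Distinct sums: {-2, 4, 6, 9, 10, 12, 14, 15, 16, 17, 18, 20, 21, 22}
|A + A| = 14

|A + A| = 14


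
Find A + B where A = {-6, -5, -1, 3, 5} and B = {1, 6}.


A + B = {a + b : a ∈ A, b ∈ B}.
Enumerate all |A|·|B| = 5·2 = 10 pairs (a, b) and collect distinct sums.
a = -6: -6+1=-5, -6+6=0
a = -5: -5+1=-4, -5+6=1
a = -1: -1+1=0, -1+6=5
a = 3: 3+1=4, 3+6=9
a = 5: 5+1=6, 5+6=11
Collecting distinct sums: A + B = {-5, -4, 0, 1, 4, 5, 6, 9, 11}
|A + B| = 9

A + B = {-5, -4, 0, 1, 4, 5, 6, 9, 11}


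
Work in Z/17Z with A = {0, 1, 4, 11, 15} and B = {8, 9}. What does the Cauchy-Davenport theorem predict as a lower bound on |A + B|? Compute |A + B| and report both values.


Cauchy-Davenport: |A + B| ≥ min(p, |A| + |B| - 1) for A, B nonempty in Z/pZ.
|A| = 5, |B| = 2, p = 17.
CD lower bound = min(17, 5 + 2 - 1) = min(17, 6) = 6.
Compute A + B mod 17 directly:
a = 0: 0+8=8, 0+9=9
a = 1: 1+8=9, 1+9=10
a = 4: 4+8=12, 4+9=13
a = 11: 11+8=2, 11+9=3
a = 15: 15+8=6, 15+9=7
A + B = {2, 3, 6, 7, 8, 9, 10, 12, 13}, so |A + B| = 9.
Verify: 9 ≥ 6? Yes ✓.

CD lower bound = 6, actual |A + B| = 9.


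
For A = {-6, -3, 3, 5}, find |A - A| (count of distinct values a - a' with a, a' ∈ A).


A - A = {a - a' : a, a' ∈ A}; |A| = 4.
Bounds: 2|A|-1 ≤ |A - A| ≤ |A|² - |A| + 1, i.e. 7 ≤ |A - A| ≤ 13.
Note: 0 ∈ A - A always (from a - a). The set is symmetric: if d ∈ A - A then -d ∈ A - A.
Enumerate nonzero differences d = a - a' with a > a' (then include -d):
Positive differences: {2, 3, 6, 8, 9, 11}
Full difference set: {0} ∪ (positive diffs) ∪ (negative diffs).
|A - A| = 1 + 2·6 = 13 (matches direct enumeration: 13).

|A - A| = 13


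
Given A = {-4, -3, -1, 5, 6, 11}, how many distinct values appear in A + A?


A + A = {a + a' : a, a' ∈ A}; |A| = 6.
General bounds: 2|A| - 1 ≤ |A + A| ≤ |A|(|A|+1)/2, i.e. 11 ≤ |A + A| ≤ 21.
Lower bound 2|A|-1 is attained iff A is an arithmetic progression.
Enumerate sums a + a' for a ≤ a' (symmetric, so this suffices):
a = -4: -4+-4=-8, -4+-3=-7, -4+-1=-5, -4+5=1, -4+6=2, -4+11=7
a = -3: -3+-3=-6, -3+-1=-4, -3+5=2, -3+6=3, -3+11=8
a = -1: -1+-1=-2, -1+5=4, -1+6=5, -1+11=10
a = 5: 5+5=10, 5+6=11, 5+11=16
a = 6: 6+6=12, 6+11=17
a = 11: 11+11=22
Distinct sums: {-8, -7, -6, -5, -4, -2, 1, 2, 3, 4, 5, 7, 8, 10, 11, 12, 16, 17, 22}
|A + A| = 19

|A + A| = 19


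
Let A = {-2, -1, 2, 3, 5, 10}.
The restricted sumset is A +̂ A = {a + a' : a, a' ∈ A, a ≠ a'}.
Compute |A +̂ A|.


Restricted sumset: A +̂ A = {a + a' : a ∈ A, a' ∈ A, a ≠ a'}.
Equivalently, take A + A and drop any sum 2a that is achievable ONLY as a + a for a ∈ A (i.e. sums representable only with equal summands).
Enumerate pairs (a, a') with a < a' (symmetric, so each unordered pair gives one sum; this covers all a ≠ a'):
  -2 + -1 = -3
  -2 + 2 = 0
  -2 + 3 = 1
  -2 + 5 = 3
  -2 + 10 = 8
  -1 + 2 = 1
  -1 + 3 = 2
  -1 + 5 = 4
  -1 + 10 = 9
  2 + 3 = 5
  2 + 5 = 7
  2 + 10 = 12
  3 + 5 = 8
  3 + 10 = 13
  5 + 10 = 15
Collected distinct sums: {-3, 0, 1, 2, 3, 4, 5, 7, 8, 9, 12, 13, 15}
|A +̂ A| = 13
(Reference bound: |A +̂ A| ≥ 2|A| - 3 for |A| ≥ 2, with |A| = 6 giving ≥ 9.)

|A +̂ A| = 13


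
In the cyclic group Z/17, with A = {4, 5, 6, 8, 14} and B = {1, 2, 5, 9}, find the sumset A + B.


Work in Z/17Z: reduce every sum a + b modulo 17.
Enumerate all 20 pairs:
a = 4: 4+1=5, 4+2=6, 4+5=9, 4+9=13
a = 5: 5+1=6, 5+2=7, 5+5=10, 5+9=14
a = 6: 6+1=7, 6+2=8, 6+5=11, 6+9=15
a = 8: 8+1=9, 8+2=10, 8+5=13, 8+9=0
a = 14: 14+1=15, 14+2=16, 14+5=2, 14+9=6
Distinct residues collected: {0, 2, 5, 6, 7, 8, 9, 10, 11, 13, 14, 15, 16}
|A + B| = 13 (out of 17 total residues).

A + B = {0, 2, 5, 6, 7, 8, 9, 10, 11, 13, 14, 15, 16}


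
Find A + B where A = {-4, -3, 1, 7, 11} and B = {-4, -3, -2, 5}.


A + B = {a + b : a ∈ A, b ∈ B}.
Enumerate all |A|·|B| = 5·4 = 20 pairs (a, b) and collect distinct sums.
a = -4: -4+-4=-8, -4+-3=-7, -4+-2=-6, -4+5=1
a = -3: -3+-4=-7, -3+-3=-6, -3+-2=-5, -3+5=2
a = 1: 1+-4=-3, 1+-3=-2, 1+-2=-1, 1+5=6
a = 7: 7+-4=3, 7+-3=4, 7+-2=5, 7+5=12
a = 11: 11+-4=7, 11+-3=8, 11+-2=9, 11+5=16
Collecting distinct sums: A + B = {-8, -7, -6, -5, -3, -2, -1, 1, 2, 3, 4, 5, 6, 7, 8, 9, 12, 16}
|A + B| = 18

A + B = {-8, -7, -6, -5, -3, -2, -1, 1, 2, 3, 4, 5, 6, 7, 8, 9, 12, 16}


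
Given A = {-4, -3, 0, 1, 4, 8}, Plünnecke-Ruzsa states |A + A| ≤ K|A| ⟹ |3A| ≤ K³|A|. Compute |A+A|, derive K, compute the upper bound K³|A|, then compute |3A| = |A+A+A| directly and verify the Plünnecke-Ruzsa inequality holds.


|A| = 6.
Step 1: Compute A + A by enumerating all 36 pairs.
A + A = {-8, -7, -6, -4, -3, -2, 0, 1, 2, 4, 5, 8, 9, 12, 16}, so |A + A| = 15.
Step 2: Doubling constant K = |A + A|/|A| = 15/6 = 15/6 ≈ 2.5000.
Step 3: Plünnecke-Ruzsa gives |3A| ≤ K³·|A| = (2.5000)³ · 6 ≈ 93.7500.
Step 4: Compute 3A = A + A + A directly by enumerating all triples (a,b,c) ∈ A³; |3A| = 28.
Step 5: Check 28 ≤ 93.7500? Yes ✓.

K = 15/6, Plünnecke-Ruzsa bound K³|A| ≈ 93.7500, |3A| = 28, inequality holds.


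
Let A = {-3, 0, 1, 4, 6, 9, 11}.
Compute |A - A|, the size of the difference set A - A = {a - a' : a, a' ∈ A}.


A - A = {a - a' : a, a' ∈ A}; |A| = 7.
Bounds: 2|A|-1 ≤ |A - A| ≤ |A|² - |A| + 1, i.e. 13 ≤ |A - A| ≤ 43.
Note: 0 ∈ A - A always (from a - a). The set is symmetric: if d ∈ A - A then -d ∈ A - A.
Enumerate nonzero differences d = a - a' with a > a' (then include -d):
Positive differences: {1, 2, 3, 4, 5, 6, 7, 8, 9, 10, 11, 12, 14}
Full difference set: {0} ∪ (positive diffs) ∪ (negative diffs).
|A - A| = 1 + 2·13 = 27 (matches direct enumeration: 27).

|A - A| = 27


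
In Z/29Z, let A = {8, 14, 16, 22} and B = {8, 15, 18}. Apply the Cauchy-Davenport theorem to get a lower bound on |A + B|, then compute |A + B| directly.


Cauchy-Davenport: |A + B| ≥ min(p, |A| + |B| - 1) for A, B nonempty in Z/pZ.
|A| = 4, |B| = 3, p = 29.
CD lower bound = min(29, 4 + 3 - 1) = min(29, 6) = 6.
Compute A + B mod 29 directly:
a = 8: 8+8=16, 8+15=23, 8+18=26
a = 14: 14+8=22, 14+15=0, 14+18=3
a = 16: 16+8=24, 16+15=2, 16+18=5
a = 22: 22+8=1, 22+15=8, 22+18=11
A + B = {0, 1, 2, 3, 5, 8, 11, 16, 22, 23, 24, 26}, so |A + B| = 12.
Verify: 12 ≥ 6? Yes ✓.

CD lower bound = 6, actual |A + B| = 12.


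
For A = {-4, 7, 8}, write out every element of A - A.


A - A = {a - a' : a, a' ∈ A}.
Compute a - a' for each ordered pair (a, a'):
a = -4: -4--4=0, -4-7=-11, -4-8=-12
a = 7: 7--4=11, 7-7=0, 7-8=-1
a = 8: 8--4=12, 8-7=1, 8-8=0
Collecting distinct values (and noting 0 appears from a-a):
A - A = {-12, -11, -1, 0, 1, 11, 12}
|A - A| = 7

A - A = {-12, -11, -1, 0, 1, 11, 12}


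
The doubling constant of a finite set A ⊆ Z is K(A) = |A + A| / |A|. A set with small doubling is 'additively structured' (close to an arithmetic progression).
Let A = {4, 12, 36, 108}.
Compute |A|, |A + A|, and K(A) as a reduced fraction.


|A| = 4.
Compute A + A by enumerating all 16 pairs.
A + A = {8, 16, 24, 40, 48, 72, 112, 120, 144, 216}, so |A + A| = 10.
K = |A + A| / |A| = 10/4 = 5/2 ≈ 2.5000.
Reference: AP of size 4 gives K = 7/4 ≈ 1.7500; a fully generic set of size 4 gives K ≈ 2.5000.

|A| = 4, |A + A| = 10, K = 10/4 = 5/2.


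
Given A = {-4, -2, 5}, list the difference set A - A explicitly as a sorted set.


A - A = {a - a' : a, a' ∈ A}.
Compute a - a' for each ordered pair (a, a'):
a = -4: -4--4=0, -4--2=-2, -4-5=-9
a = -2: -2--4=2, -2--2=0, -2-5=-7
a = 5: 5--4=9, 5--2=7, 5-5=0
Collecting distinct values (and noting 0 appears from a-a):
A - A = {-9, -7, -2, 0, 2, 7, 9}
|A - A| = 7

A - A = {-9, -7, -2, 0, 2, 7, 9}


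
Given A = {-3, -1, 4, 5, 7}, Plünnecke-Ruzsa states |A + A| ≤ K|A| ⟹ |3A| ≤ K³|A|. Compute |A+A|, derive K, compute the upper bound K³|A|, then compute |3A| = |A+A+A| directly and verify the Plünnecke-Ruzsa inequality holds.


|A| = 5.
Step 1: Compute A + A by enumerating all 25 pairs.
A + A = {-6, -4, -2, 1, 2, 3, 4, 6, 8, 9, 10, 11, 12, 14}, so |A + A| = 14.
Step 2: Doubling constant K = |A + A|/|A| = 14/5 = 14/5 ≈ 2.8000.
Step 3: Plünnecke-Ruzsa gives |3A| ≤ K³·|A| = (2.8000)³ · 5 ≈ 109.7600.
Step 4: Compute 3A = A + A + A directly by enumerating all triples (a,b,c) ∈ A³; |3A| = 26.
Step 5: Check 26 ≤ 109.7600? Yes ✓.

K = 14/5, Plünnecke-Ruzsa bound K³|A| ≈ 109.7600, |3A| = 26, inequality holds.


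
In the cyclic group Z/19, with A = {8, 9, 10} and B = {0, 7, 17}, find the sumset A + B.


Work in Z/19Z: reduce every sum a + b modulo 19.
Enumerate all 9 pairs:
a = 8: 8+0=8, 8+7=15, 8+17=6
a = 9: 9+0=9, 9+7=16, 9+17=7
a = 10: 10+0=10, 10+7=17, 10+17=8
Distinct residues collected: {6, 7, 8, 9, 10, 15, 16, 17}
|A + B| = 8 (out of 19 total residues).

A + B = {6, 7, 8, 9, 10, 15, 16, 17}


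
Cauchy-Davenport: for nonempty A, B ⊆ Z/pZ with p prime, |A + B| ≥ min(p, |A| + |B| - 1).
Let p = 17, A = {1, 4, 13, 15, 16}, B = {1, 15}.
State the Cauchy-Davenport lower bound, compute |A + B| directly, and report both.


Cauchy-Davenport: |A + B| ≥ min(p, |A| + |B| - 1) for A, B nonempty in Z/pZ.
|A| = 5, |B| = 2, p = 17.
CD lower bound = min(17, 5 + 2 - 1) = min(17, 6) = 6.
Compute A + B mod 17 directly:
a = 1: 1+1=2, 1+15=16
a = 4: 4+1=5, 4+15=2
a = 13: 13+1=14, 13+15=11
a = 15: 15+1=16, 15+15=13
a = 16: 16+1=0, 16+15=14
A + B = {0, 2, 5, 11, 13, 14, 16}, so |A + B| = 7.
Verify: 7 ≥ 6? Yes ✓.

CD lower bound = 6, actual |A + B| = 7.


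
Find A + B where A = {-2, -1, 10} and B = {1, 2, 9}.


A + B = {a + b : a ∈ A, b ∈ B}.
Enumerate all |A|·|B| = 3·3 = 9 pairs (a, b) and collect distinct sums.
a = -2: -2+1=-1, -2+2=0, -2+9=7
a = -1: -1+1=0, -1+2=1, -1+9=8
a = 10: 10+1=11, 10+2=12, 10+9=19
Collecting distinct sums: A + B = {-1, 0, 1, 7, 8, 11, 12, 19}
|A + B| = 8

A + B = {-1, 0, 1, 7, 8, 11, 12, 19}


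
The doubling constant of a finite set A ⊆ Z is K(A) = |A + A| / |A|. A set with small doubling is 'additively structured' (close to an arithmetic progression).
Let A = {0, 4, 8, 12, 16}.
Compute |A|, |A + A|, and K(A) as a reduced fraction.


|A| = 5.
Compute A + A by enumerating all 25 pairs.
A + A = {0, 4, 8, 12, 16, 20, 24, 28, 32}, so |A + A| = 9.
K = |A + A| / |A| = 9/5 (already in lowest terms) ≈ 1.8000.
Reference: AP of size 5 gives K = 9/5 ≈ 1.8000; a fully generic set of size 5 gives K ≈ 3.0000.

|A| = 5, |A + A| = 9, K = 9/5.


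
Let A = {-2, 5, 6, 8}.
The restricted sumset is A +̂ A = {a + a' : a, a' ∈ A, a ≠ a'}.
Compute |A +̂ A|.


Restricted sumset: A +̂ A = {a + a' : a ∈ A, a' ∈ A, a ≠ a'}.
Equivalently, take A + A and drop any sum 2a that is achievable ONLY as a + a for a ∈ A (i.e. sums representable only with equal summands).
Enumerate pairs (a, a') with a < a' (symmetric, so each unordered pair gives one sum; this covers all a ≠ a'):
  -2 + 5 = 3
  -2 + 6 = 4
  -2 + 8 = 6
  5 + 6 = 11
  5 + 8 = 13
  6 + 8 = 14
Collected distinct sums: {3, 4, 6, 11, 13, 14}
|A +̂ A| = 6
(Reference bound: |A +̂ A| ≥ 2|A| - 3 for |A| ≥ 2, with |A| = 4 giving ≥ 5.)

|A +̂ A| = 6


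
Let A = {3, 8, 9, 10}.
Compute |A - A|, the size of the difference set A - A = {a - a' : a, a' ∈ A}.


A - A = {a - a' : a, a' ∈ A}; |A| = 4.
Bounds: 2|A|-1 ≤ |A - A| ≤ |A|² - |A| + 1, i.e. 7 ≤ |A - A| ≤ 13.
Note: 0 ∈ A - A always (from a - a). The set is symmetric: if d ∈ A - A then -d ∈ A - A.
Enumerate nonzero differences d = a - a' with a > a' (then include -d):
Positive differences: {1, 2, 5, 6, 7}
Full difference set: {0} ∪ (positive diffs) ∪ (negative diffs).
|A - A| = 1 + 2·5 = 11 (matches direct enumeration: 11).

|A - A| = 11


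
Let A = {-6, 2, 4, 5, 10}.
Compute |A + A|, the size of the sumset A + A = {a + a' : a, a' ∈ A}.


A + A = {a + a' : a, a' ∈ A}; |A| = 5.
General bounds: 2|A| - 1 ≤ |A + A| ≤ |A|(|A|+1)/2, i.e. 9 ≤ |A + A| ≤ 15.
Lower bound 2|A|-1 is attained iff A is an arithmetic progression.
Enumerate sums a + a' for a ≤ a' (symmetric, so this suffices):
a = -6: -6+-6=-12, -6+2=-4, -6+4=-2, -6+5=-1, -6+10=4
a = 2: 2+2=4, 2+4=6, 2+5=7, 2+10=12
a = 4: 4+4=8, 4+5=9, 4+10=14
a = 5: 5+5=10, 5+10=15
a = 10: 10+10=20
Distinct sums: {-12, -4, -2, -1, 4, 6, 7, 8, 9, 10, 12, 14, 15, 20}
|A + A| = 14

|A + A| = 14


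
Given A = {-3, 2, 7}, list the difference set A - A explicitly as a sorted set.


A - A = {a - a' : a, a' ∈ A}.
Compute a - a' for each ordered pair (a, a'):
a = -3: -3--3=0, -3-2=-5, -3-7=-10
a = 2: 2--3=5, 2-2=0, 2-7=-5
a = 7: 7--3=10, 7-2=5, 7-7=0
Collecting distinct values (and noting 0 appears from a-a):
A - A = {-10, -5, 0, 5, 10}
|A - A| = 5

A - A = {-10, -5, 0, 5, 10}


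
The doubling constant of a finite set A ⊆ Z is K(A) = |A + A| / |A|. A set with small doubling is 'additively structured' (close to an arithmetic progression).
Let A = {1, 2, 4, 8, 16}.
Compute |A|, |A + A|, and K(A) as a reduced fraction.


|A| = 5.
Compute A + A by enumerating all 25 pairs.
A + A = {2, 3, 4, 5, 6, 8, 9, 10, 12, 16, 17, 18, 20, 24, 32}, so |A + A| = 15.
K = |A + A| / |A| = 15/5 = 3/1 ≈ 3.0000.
Reference: AP of size 5 gives K = 9/5 ≈ 1.8000; a fully generic set of size 5 gives K ≈ 3.0000.

|A| = 5, |A + A| = 15, K = 15/5 = 3/1.


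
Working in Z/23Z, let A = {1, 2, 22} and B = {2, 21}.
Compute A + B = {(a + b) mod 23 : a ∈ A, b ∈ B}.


Work in Z/23Z: reduce every sum a + b modulo 23.
Enumerate all 6 pairs:
a = 1: 1+2=3, 1+21=22
a = 2: 2+2=4, 2+21=0
a = 22: 22+2=1, 22+21=20
Distinct residues collected: {0, 1, 3, 4, 20, 22}
|A + B| = 6 (out of 23 total residues).

A + B = {0, 1, 3, 4, 20, 22}


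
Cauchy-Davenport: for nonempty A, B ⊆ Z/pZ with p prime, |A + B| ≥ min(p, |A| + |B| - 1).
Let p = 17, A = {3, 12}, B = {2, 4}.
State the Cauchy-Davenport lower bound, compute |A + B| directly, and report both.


Cauchy-Davenport: |A + B| ≥ min(p, |A| + |B| - 1) for A, B nonempty in Z/pZ.
|A| = 2, |B| = 2, p = 17.
CD lower bound = min(17, 2 + 2 - 1) = min(17, 3) = 3.
Compute A + B mod 17 directly:
a = 3: 3+2=5, 3+4=7
a = 12: 12+2=14, 12+4=16
A + B = {5, 7, 14, 16}, so |A + B| = 4.
Verify: 4 ≥ 3? Yes ✓.

CD lower bound = 3, actual |A + B| = 4.


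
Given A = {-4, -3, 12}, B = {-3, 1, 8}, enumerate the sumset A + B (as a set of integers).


A + B = {a + b : a ∈ A, b ∈ B}.
Enumerate all |A|·|B| = 3·3 = 9 pairs (a, b) and collect distinct sums.
a = -4: -4+-3=-7, -4+1=-3, -4+8=4
a = -3: -3+-3=-6, -3+1=-2, -3+8=5
a = 12: 12+-3=9, 12+1=13, 12+8=20
Collecting distinct sums: A + B = {-7, -6, -3, -2, 4, 5, 9, 13, 20}
|A + B| = 9

A + B = {-7, -6, -3, -2, 4, 5, 9, 13, 20}


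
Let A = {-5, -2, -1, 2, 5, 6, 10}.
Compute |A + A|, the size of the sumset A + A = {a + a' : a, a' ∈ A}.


A + A = {a + a' : a, a' ∈ A}; |A| = 7.
General bounds: 2|A| - 1 ≤ |A + A| ≤ |A|(|A|+1)/2, i.e. 13 ≤ |A + A| ≤ 28.
Lower bound 2|A|-1 is attained iff A is an arithmetic progression.
Enumerate sums a + a' for a ≤ a' (symmetric, so this suffices):
a = -5: -5+-5=-10, -5+-2=-7, -5+-1=-6, -5+2=-3, -5+5=0, -5+6=1, -5+10=5
a = -2: -2+-2=-4, -2+-1=-3, -2+2=0, -2+5=3, -2+6=4, -2+10=8
a = -1: -1+-1=-2, -1+2=1, -1+5=4, -1+6=5, -1+10=9
a = 2: 2+2=4, 2+5=7, 2+6=8, 2+10=12
a = 5: 5+5=10, 5+6=11, 5+10=15
a = 6: 6+6=12, 6+10=16
a = 10: 10+10=20
Distinct sums: {-10, -7, -6, -4, -3, -2, 0, 1, 3, 4, 5, 7, 8, 9, 10, 11, 12, 15, 16, 20}
|A + A| = 20

|A + A| = 20


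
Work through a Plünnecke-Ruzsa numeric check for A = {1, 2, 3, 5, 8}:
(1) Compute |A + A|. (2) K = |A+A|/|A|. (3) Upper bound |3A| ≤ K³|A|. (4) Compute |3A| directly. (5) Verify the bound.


|A| = 5.
Step 1: Compute A + A by enumerating all 25 pairs.
A + A = {2, 3, 4, 5, 6, 7, 8, 9, 10, 11, 13, 16}, so |A + A| = 12.
Step 2: Doubling constant K = |A + A|/|A| = 12/5 = 12/5 ≈ 2.4000.
Step 3: Plünnecke-Ruzsa gives |3A| ≤ K³·|A| = (2.4000)³ · 5 ≈ 69.1200.
Step 4: Compute 3A = A + A + A directly by enumerating all triples (a,b,c) ∈ A³; |3A| = 19.
Step 5: Check 19 ≤ 69.1200? Yes ✓.

K = 12/5, Plünnecke-Ruzsa bound K³|A| ≈ 69.1200, |3A| = 19, inequality holds.


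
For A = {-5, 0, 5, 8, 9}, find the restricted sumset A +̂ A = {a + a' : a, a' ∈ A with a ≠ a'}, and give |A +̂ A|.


Restricted sumset: A +̂ A = {a + a' : a ∈ A, a' ∈ A, a ≠ a'}.
Equivalently, take A + A and drop any sum 2a that is achievable ONLY as a + a for a ∈ A (i.e. sums representable only with equal summands).
Enumerate pairs (a, a') with a < a' (symmetric, so each unordered pair gives one sum; this covers all a ≠ a'):
  -5 + 0 = -5
  -5 + 5 = 0
  -5 + 8 = 3
  -5 + 9 = 4
  0 + 5 = 5
  0 + 8 = 8
  0 + 9 = 9
  5 + 8 = 13
  5 + 9 = 14
  8 + 9 = 17
Collected distinct sums: {-5, 0, 3, 4, 5, 8, 9, 13, 14, 17}
|A +̂ A| = 10
(Reference bound: |A +̂ A| ≥ 2|A| - 3 for |A| ≥ 2, with |A| = 5 giving ≥ 7.)

|A +̂ A| = 10


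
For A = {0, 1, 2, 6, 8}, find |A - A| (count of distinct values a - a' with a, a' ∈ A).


A - A = {a - a' : a, a' ∈ A}; |A| = 5.
Bounds: 2|A|-1 ≤ |A - A| ≤ |A|² - |A| + 1, i.e. 9 ≤ |A - A| ≤ 21.
Note: 0 ∈ A - A always (from a - a). The set is symmetric: if d ∈ A - A then -d ∈ A - A.
Enumerate nonzero differences d = a - a' with a > a' (then include -d):
Positive differences: {1, 2, 4, 5, 6, 7, 8}
Full difference set: {0} ∪ (positive diffs) ∪ (negative diffs).
|A - A| = 1 + 2·7 = 15 (matches direct enumeration: 15).

|A - A| = 15


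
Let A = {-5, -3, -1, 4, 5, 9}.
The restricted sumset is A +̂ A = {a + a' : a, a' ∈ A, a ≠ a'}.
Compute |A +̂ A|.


Restricted sumset: A +̂ A = {a + a' : a ∈ A, a' ∈ A, a ≠ a'}.
Equivalently, take A + A and drop any sum 2a that is achievable ONLY as a + a for a ∈ A (i.e. sums representable only with equal summands).
Enumerate pairs (a, a') with a < a' (symmetric, so each unordered pair gives one sum; this covers all a ≠ a'):
  -5 + -3 = -8
  -5 + -1 = -6
  -5 + 4 = -1
  -5 + 5 = 0
  -5 + 9 = 4
  -3 + -1 = -4
  -3 + 4 = 1
  -3 + 5 = 2
  -3 + 9 = 6
  -1 + 4 = 3
  -1 + 5 = 4
  -1 + 9 = 8
  4 + 5 = 9
  4 + 9 = 13
  5 + 9 = 14
Collected distinct sums: {-8, -6, -4, -1, 0, 1, 2, 3, 4, 6, 8, 9, 13, 14}
|A +̂ A| = 14
(Reference bound: |A +̂ A| ≥ 2|A| - 3 for |A| ≥ 2, with |A| = 6 giving ≥ 9.)

|A +̂ A| = 14


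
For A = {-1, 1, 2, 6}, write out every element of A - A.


A - A = {a - a' : a, a' ∈ A}.
Compute a - a' for each ordered pair (a, a'):
a = -1: -1--1=0, -1-1=-2, -1-2=-3, -1-6=-7
a = 1: 1--1=2, 1-1=0, 1-2=-1, 1-6=-5
a = 2: 2--1=3, 2-1=1, 2-2=0, 2-6=-4
a = 6: 6--1=7, 6-1=5, 6-2=4, 6-6=0
Collecting distinct values (and noting 0 appears from a-a):
A - A = {-7, -5, -4, -3, -2, -1, 0, 1, 2, 3, 4, 5, 7}
|A - A| = 13

A - A = {-7, -5, -4, -3, -2, -1, 0, 1, 2, 3, 4, 5, 7}


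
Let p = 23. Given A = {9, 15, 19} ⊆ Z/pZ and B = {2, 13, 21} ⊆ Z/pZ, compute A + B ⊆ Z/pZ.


Work in Z/23Z: reduce every sum a + b modulo 23.
Enumerate all 9 pairs:
a = 9: 9+2=11, 9+13=22, 9+21=7
a = 15: 15+2=17, 15+13=5, 15+21=13
a = 19: 19+2=21, 19+13=9, 19+21=17
Distinct residues collected: {5, 7, 9, 11, 13, 17, 21, 22}
|A + B| = 8 (out of 23 total residues).

A + B = {5, 7, 9, 11, 13, 17, 21, 22}


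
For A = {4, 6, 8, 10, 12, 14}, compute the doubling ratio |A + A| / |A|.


|A| = 6.
Compute A + A by enumerating all 36 pairs.
A + A = {8, 10, 12, 14, 16, 18, 20, 22, 24, 26, 28}, so |A + A| = 11.
K = |A + A| / |A| = 11/6 (already in lowest terms) ≈ 1.8333.
Reference: AP of size 6 gives K = 11/6 ≈ 1.8333; a fully generic set of size 6 gives K ≈ 3.5000.

|A| = 6, |A + A| = 11, K = 11/6.


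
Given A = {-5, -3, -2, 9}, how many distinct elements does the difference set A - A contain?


A - A = {a - a' : a, a' ∈ A}; |A| = 4.
Bounds: 2|A|-1 ≤ |A - A| ≤ |A|² - |A| + 1, i.e. 7 ≤ |A - A| ≤ 13.
Note: 0 ∈ A - A always (from a - a). The set is symmetric: if d ∈ A - A then -d ∈ A - A.
Enumerate nonzero differences d = a - a' with a > a' (then include -d):
Positive differences: {1, 2, 3, 11, 12, 14}
Full difference set: {0} ∪ (positive diffs) ∪ (negative diffs).
|A - A| = 1 + 2·6 = 13 (matches direct enumeration: 13).

|A - A| = 13


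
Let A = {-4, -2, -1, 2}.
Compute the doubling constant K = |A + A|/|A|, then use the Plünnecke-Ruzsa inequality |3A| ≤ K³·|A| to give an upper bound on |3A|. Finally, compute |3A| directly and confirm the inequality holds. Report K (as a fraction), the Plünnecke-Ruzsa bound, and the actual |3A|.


|A| = 4.
Step 1: Compute A + A by enumerating all 16 pairs.
A + A = {-8, -6, -5, -4, -3, -2, 0, 1, 4}, so |A + A| = 9.
Step 2: Doubling constant K = |A + A|/|A| = 9/4 = 9/4 ≈ 2.2500.
Step 3: Plünnecke-Ruzsa gives |3A| ≤ K³·|A| = (2.2500)³ · 4 ≈ 45.5625.
Step 4: Compute 3A = A + A + A directly by enumerating all triples (a,b,c) ∈ A³; |3A| = 15.
Step 5: Check 15 ≤ 45.5625? Yes ✓.

K = 9/4, Plünnecke-Ruzsa bound K³|A| ≈ 45.5625, |3A| = 15, inequality holds.
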